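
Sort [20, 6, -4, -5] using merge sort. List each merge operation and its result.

Divide and conquer:
  Merge [20] + [6] -> [6, 20]
  Merge [-4] + [-5] -> [-5, -4]
  Merge [6, 20] + [-5, -4] -> [-5, -4, 6, 20]


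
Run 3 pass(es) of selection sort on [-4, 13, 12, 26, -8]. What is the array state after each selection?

Pass 1: Select minimum -8 at index 4, swap -> [-8, 13, 12, 26, -4]
Pass 2: Select minimum -4 at index 4, swap -> [-8, -4, 12, 26, 13]
Pass 3: Select minimum 12 at index 2, swap -> [-8, -4, 12, 26, 13]


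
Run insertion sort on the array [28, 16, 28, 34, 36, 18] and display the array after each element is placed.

First element 28 is already 'sorted'
Insert 16: shifted 1 elements -> [16, 28, 28, 34, 36, 18]
Insert 28: shifted 0 elements -> [16, 28, 28, 34, 36, 18]
Insert 34: shifted 0 elements -> [16, 28, 28, 34, 36, 18]
Insert 36: shifted 0 elements -> [16, 28, 28, 34, 36, 18]
Insert 18: shifted 4 elements -> [16, 18, 28, 28, 34, 36]


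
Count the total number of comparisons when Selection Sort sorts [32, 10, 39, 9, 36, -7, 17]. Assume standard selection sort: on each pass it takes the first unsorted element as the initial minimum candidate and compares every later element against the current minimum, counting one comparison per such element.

Pass 1: scan indices 1..6 for the minimum = 6 comparison(s); min is -7, place at index 0 -> [-7, 10, 39, 9, 36, 32, 17]
Pass 2: scan indices 2..6 for the minimum = 5 comparison(s); min is 9, place at index 1 -> [-7, 9, 39, 10, 36, 32, 17]
Pass 3: scan indices 3..6 for the minimum = 4 comparison(s); min is 10, place at index 2 -> [-7, 9, 10, 39, 36, 32, 17]
Pass 4: scan indices 4..6 for the minimum = 3 comparison(s); min is 17, place at index 3 -> [-7, 9, 10, 17, 36, 32, 39]
Pass 5: scan indices 5..6 for the minimum = 2 comparison(s); min is 32, place at index 4 -> [-7, 9, 10, 17, 32, 36, 39]
Pass 6: scan indices 6..6 for the minimum = 1 comparison(s); min is 36, place at index 5 -> [-7, 9, 10, 17, 32, 36, 39]
Selection sort always scans the whole unsorted suffix, so the count is (n-1) + (n-2) + ... + 1 = n(n-1)/2 = 7*6/2 = 21 regardless of the input order.
Total comparisons: 6 + 5 + 4 + 3 + 2 + 1 = 21


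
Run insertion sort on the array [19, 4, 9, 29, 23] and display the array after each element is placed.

First element 19 is already 'sorted'
Insert 4: shifted 1 elements -> [4, 19, 9, 29, 23]
Insert 9: shifted 1 elements -> [4, 9, 19, 29, 23]
Insert 29: shifted 0 elements -> [4, 9, 19, 29, 23]
Insert 23: shifted 1 elements -> [4, 9, 19, 23, 29]


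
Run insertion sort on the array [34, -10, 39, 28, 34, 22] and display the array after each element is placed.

First element 34 is already 'sorted'
Insert -10: shifted 1 elements -> [-10, 34, 39, 28, 34, 22]
Insert 39: shifted 0 elements -> [-10, 34, 39, 28, 34, 22]
Insert 28: shifted 2 elements -> [-10, 28, 34, 39, 34, 22]
Insert 34: shifted 1 elements -> [-10, 28, 34, 34, 39, 22]
Insert 22: shifted 4 elements -> [-10, 22, 28, 34, 34, 39]


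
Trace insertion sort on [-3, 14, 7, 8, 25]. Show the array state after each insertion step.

First element -3 is already 'sorted'
Insert 14: shifted 0 elements -> [-3, 14, 7, 8, 25]
Insert 7: shifted 1 elements -> [-3, 7, 14, 8, 25]
Insert 8: shifted 1 elements -> [-3, 7, 8, 14, 25]
Insert 25: shifted 0 elements -> [-3, 7, 8, 14, 25]


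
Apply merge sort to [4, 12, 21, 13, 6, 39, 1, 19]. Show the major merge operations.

Divide and conquer:
  Merge [4] + [12] -> [4, 12]
  Merge [21] + [13] -> [13, 21]
  Merge [4, 12] + [13, 21] -> [4, 12, 13, 21]
  Merge [6] + [39] -> [6, 39]
  Merge [1] + [19] -> [1, 19]
  Merge [6, 39] + [1, 19] -> [1, 6, 19, 39]
  Merge [4, 12, 13, 21] + [1, 6, 19, 39] -> [1, 4, 6, 12, 13, 19, 21, 39]


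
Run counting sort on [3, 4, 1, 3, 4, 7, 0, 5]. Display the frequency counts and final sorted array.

Count array: [1, 1, 0, 2, 2, 1, 0, 1]
(count[i] = number of elements equal to i)
Cumulative count: [1, 2, 2, 4, 6, 7, 7, 8]
Sorted: [0, 1, 3, 3, 4, 4, 5, 7]


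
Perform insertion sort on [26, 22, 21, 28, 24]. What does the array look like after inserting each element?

First element 26 is already 'sorted'
Insert 22: shifted 1 elements -> [22, 26, 21, 28, 24]
Insert 21: shifted 2 elements -> [21, 22, 26, 28, 24]
Insert 28: shifted 0 elements -> [21, 22, 26, 28, 24]
Insert 24: shifted 2 elements -> [21, 22, 24, 26, 28]


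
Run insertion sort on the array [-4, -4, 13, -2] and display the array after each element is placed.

First element -4 is already 'sorted'
Insert -4: shifted 0 elements -> [-4, -4, 13, -2]
Insert 13: shifted 0 elements -> [-4, -4, 13, -2]
Insert -2: shifted 1 elements -> [-4, -4, -2, 13]


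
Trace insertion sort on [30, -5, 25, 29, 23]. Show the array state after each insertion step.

First element 30 is already 'sorted'
Insert -5: shifted 1 elements -> [-5, 30, 25, 29, 23]
Insert 25: shifted 1 elements -> [-5, 25, 30, 29, 23]
Insert 29: shifted 1 elements -> [-5, 25, 29, 30, 23]
Insert 23: shifted 3 elements -> [-5, 23, 25, 29, 30]


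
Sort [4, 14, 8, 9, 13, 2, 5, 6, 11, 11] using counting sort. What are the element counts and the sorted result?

Count array: [0, 0, 1, 0, 1, 1, 1, 0, 1, 1, 0, 2, 0, 1, 1]
(count[i] = number of elements equal to i)
Cumulative count: [0, 0, 1, 1, 2, 3, 4, 4, 5, 6, 6, 8, 8, 9, 10]
Sorted: [2, 4, 5, 6, 8, 9, 11, 11, 13, 14]


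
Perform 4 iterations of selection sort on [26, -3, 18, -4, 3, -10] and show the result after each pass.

Pass 1: Select minimum -10 at index 5, swap -> [-10, -3, 18, -4, 3, 26]
Pass 2: Select minimum -4 at index 3, swap -> [-10, -4, 18, -3, 3, 26]
Pass 3: Select minimum -3 at index 3, swap -> [-10, -4, -3, 18, 3, 26]
Pass 4: Select minimum 3 at index 4, swap -> [-10, -4, -3, 3, 18, 26]


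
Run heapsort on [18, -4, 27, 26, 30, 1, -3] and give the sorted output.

Build heap: [30, 26, 27, 18, -4, 1, -3]
Extract 30: [27, 26, 1, 18, -4, -3, 30]
Extract 27: [26, 18, 1, -3, -4, 27, 30]
Extract 26: [18, -3, 1, -4, 26, 27, 30]
Extract 18: [1, -3, -4, 18, 26, 27, 30]
Extract 1: [-3, -4, 1, 18, 26, 27, 30]
Extract -3: [-4, -3, 1, 18, 26, 27, 30]


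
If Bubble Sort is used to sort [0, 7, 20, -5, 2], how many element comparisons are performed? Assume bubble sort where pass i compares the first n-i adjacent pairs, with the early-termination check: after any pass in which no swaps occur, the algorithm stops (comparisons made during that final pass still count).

Pass 1: compare adjacent pairs (0,1)..(3,4) = 4 comparison(s), 2 swap(s) -> [0, 7, -5, 2, 20]
Pass 2: compare adjacent pairs (0,1)..(2,3) = 3 comparison(s), 2 swap(s) -> [0, -5, 2, 7, 20]
Pass 3: compare adjacent pairs (0,1)..(1,2) = 2 comparison(s), 1 swap(s) -> [-5, 0, 2, 7, 20]
Pass 4: compare adjacent pairs (0,1)..(0,1) = 1 comparison(s), 0 swap(s) -> [-5, 0, 2, 7, 20]
No swaps in this pass, so bubble sort stops here.
Total comparisons: 4 + 3 + 2 + 1 = 10


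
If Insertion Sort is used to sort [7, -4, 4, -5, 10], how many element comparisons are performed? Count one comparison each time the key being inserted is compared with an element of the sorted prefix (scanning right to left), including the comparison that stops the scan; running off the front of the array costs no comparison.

Insert -4: 7 > -4 (shift), reached front = 1 comparison(s) -> [-4, 7, 4, -5, 10]
Insert 4: 7 > 4 (shift), -4 <= 4 (stop) = 2 comparison(s) -> [-4, 4, 7, -5, 10]
Insert -5: 7 > -5 (shift), 4 > -5 (shift), -4 > -5 (shift), reached front = 3 comparison(s) -> [-5, -4, 4, 7, 10]
Insert 10: 7 <= 10 (stop) = 1 comparison(s) -> [-5, -4, 4, 7, 10]
Total comparisons: 1 + 2 + 3 + 1 = 7


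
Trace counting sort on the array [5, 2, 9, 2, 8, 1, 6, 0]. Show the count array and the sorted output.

Count array: [1, 1, 2, 0, 0, 1, 1, 0, 1, 1]
(count[i] = number of elements equal to i)
Cumulative count: [1, 2, 4, 4, 4, 5, 6, 6, 7, 8]
Sorted: [0, 1, 2, 2, 5, 6, 8, 9]


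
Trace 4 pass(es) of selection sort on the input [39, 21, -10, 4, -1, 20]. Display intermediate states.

Pass 1: Select minimum -10 at index 2, swap -> [-10, 21, 39, 4, -1, 20]
Pass 2: Select minimum -1 at index 4, swap -> [-10, -1, 39, 4, 21, 20]
Pass 3: Select minimum 4 at index 3, swap -> [-10, -1, 4, 39, 21, 20]
Pass 4: Select minimum 20 at index 5, swap -> [-10, -1, 4, 20, 21, 39]


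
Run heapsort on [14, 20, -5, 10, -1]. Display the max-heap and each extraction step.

Build heap: [20, 14, -5, 10, -1]
Extract 20: [14, 10, -5, -1, 20]
Extract 14: [10, -1, -5, 14, 20]
Extract 10: [-1, -5, 10, 14, 20]
Extract -1: [-5, -1, 10, 14, 20]


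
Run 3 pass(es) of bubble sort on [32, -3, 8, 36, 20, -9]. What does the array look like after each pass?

After pass 1: [-3, 8, 32, 20, -9, 36] (4 swaps)
After pass 2: [-3, 8, 20, -9, 32, 36] (2 swaps)
After pass 3: [-3, 8, -9, 20, 32, 36] (1 swaps)
Total swaps: 7


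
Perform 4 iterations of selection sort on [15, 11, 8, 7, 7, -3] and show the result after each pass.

Pass 1: Select minimum -3 at index 5, swap -> [-3, 11, 8, 7, 7, 15]
Pass 2: Select minimum 7 at index 3, swap -> [-3, 7, 8, 11, 7, 15]
Pass 3: Select minimum 7 at index 4, swap -> [-3, 7, 7, 11, 8, 15]
Pass 4: Select minimum 8 at index 4, swap -> [-3, 7, 7, 8, 11, 15]


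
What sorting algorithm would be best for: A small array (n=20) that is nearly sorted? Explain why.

Best choice: Insertion sort
Reason: Insertion sort is O(n) for nearly sorted arrays and has low overhead


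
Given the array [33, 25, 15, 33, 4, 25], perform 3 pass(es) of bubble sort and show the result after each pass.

After pass 1: [25, 15, 33, 4, 25, 33] (4 swaps)
After pass 2: [15, 25, 4, 25, 33, 33] (3 swaps)
After pass 3: [15, 4, 25, 25, 33, 33] (1 swaps)
Total swaps: 8


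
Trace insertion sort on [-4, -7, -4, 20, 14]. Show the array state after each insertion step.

First element -4 is already 'sorted'
Insert -7: shifted 1 elements -> [-7, -4, -4, 20, 14]
Insert -4: shifted 0 elements -> [-7, -4, -4, 20, 14]
Insert 20: shifted 0 elements -> [-7, -4, -4, 20, 14]
Insert 14: shifted 1 elements -> [-7, -4, -4, 14, 20]


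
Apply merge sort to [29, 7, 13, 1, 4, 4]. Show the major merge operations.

Divide and conquer:
  Merge [7] + [13] -> [7, 13]
  Merge [29] + [7, 13] -> [7, 13, 29]
  Merge [4] + [4] -> [4, 4]
  Merge [1] + [4, 4] -> [1, 4, 4]
  Merge [7, 13, 29] + [1, 4, 4] -> [1, 4, 4, 7, 13, 29]


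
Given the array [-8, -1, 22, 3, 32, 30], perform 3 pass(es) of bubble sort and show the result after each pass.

After pass 1: [-8, -1, 3, 22, 30, 32] (2 swaps)
After pass 2: [-8, -1, 3, 22, 30, 32] (0 swaps)
After pass 3: [-8, -1, 3, 22, 30, 32] (0 swaps)
Total swaps: 2


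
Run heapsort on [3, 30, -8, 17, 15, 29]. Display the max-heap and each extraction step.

Build heap: [30, 17, 29, 3, 15, -8]
Extract 30: [29, 17, -8, 3, 15, 30]
Extract 29: [17, 15, -8, 3, 29, 30]
Extract 17: [15, 3, -8, 17, 29, 30]
Extract 15: [3, -8, 15, 17, 29, 30]
Extract 3: [-8, 3, 15, 17, 29, 30]


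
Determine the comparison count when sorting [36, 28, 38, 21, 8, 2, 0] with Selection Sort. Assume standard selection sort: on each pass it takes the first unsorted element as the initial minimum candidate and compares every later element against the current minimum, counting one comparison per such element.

Pass 1: scan indices 1..6 for the minimum = 6 comparison(s); min is 0, place at index 0 -> [0, 28, 38, 21, 8, 2, 36]
Pass 2: scan indices 2..6 for the minimum = 5 comparison(s); min is 2, place at index 1 -> [0, 2, 38, 21, 8, 28, 36]
Pass 3: scan indices 3..6 for the minimum = 4 comparison(s); min is 8, place at index 2 -> [0, 2, 8, 21, 38, 28, 36]
Pass 4: scan indices 4..6 for the minimum = 3 comparison(s); min is 21, place at index 3 -> [0, 2, 8, 21, 38, 28, 36]
Pass 5: scan indices 5..6 for the minimum = 2 comparison(s); min is 28, place at index 4 -> [0, 2, 8, 21, 28, 38, 36]
Pass 6: scan indices 6..6 for the minimum = 1 comparison(s); min is 36, place at index 5 -> [0, 2, 8, 21, 28, 36, 38]
Selection sort always scans the whole unsorted suffix, so the count is (n-1) + (n-2) + ... + 1 = n(n-1)/2 = 7*6/2 = 21 regardless of the input order.
Total comparisons: 6 + 5 + 4 + 3 + 2 + 1 = 21


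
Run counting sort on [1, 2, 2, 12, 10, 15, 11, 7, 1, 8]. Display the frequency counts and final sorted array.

Count array: [0, 2, 2, 0, 0, 0, 0, 1, 1, 0, 1, 1, 1, 0, 0, 1]
(count[i] = number of elements equal to i)
Cumulative count: [0, 2, 4, 4, 4, 4, 4, 5, 6, 6, 7, 8, 9, 9, 9, 10]
Sorted: [1, 1, 2, 2, 7, 8, 10, 11, 12, 15]


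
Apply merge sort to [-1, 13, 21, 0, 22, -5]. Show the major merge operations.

Divide and conquer:
  Merge [13] + [21] -> [13, 21]
  Merge [-1] + [13, 21] -> [-1, 13, 21]
  Merge [22] + [-5] -> [-5, 22]
  Merge [0] + [-5, 22] -> [-5, 0, 22]
  Merge [-1, 13, 21] + [-5, 0, 22] -> [-5, -1, 0, 13, 21, 22]


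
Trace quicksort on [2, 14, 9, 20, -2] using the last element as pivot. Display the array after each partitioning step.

Partition 1: pivot=-2 at index 0 -> [-2, 14, 9, 20, 2]
Partition 2: pivot=2 at index 1 -> [-2, 2, 9, 20, 14]
Partition 3: pivot=14 at index 3 -> [-2, 2, 9, 14, 20]


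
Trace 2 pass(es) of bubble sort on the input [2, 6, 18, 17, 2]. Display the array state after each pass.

After pass 1: [2, 6, 17, 2, 18] (2 swaps)
After pass 2: [2, 6, 2, 17, 18] (1 swaps)
Total swaps: 3


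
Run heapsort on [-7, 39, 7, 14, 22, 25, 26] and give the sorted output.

Build heap: [39, 22, 26, 14, -7, 25, 7]
Extract 39: [26, 22, 25, 14, -7, 7, 39]
Extract 26: [25, 22, 7, 14, -7, 26, 39]
Extract 25: [22, 14, 7, -7, 25, 26, 39]
Extract 22: [14, -7, 7, 22, 25, 26, 39]
Extract 14: [7, -7, 14, 22, 25, 26, 39]
Extract 7: [-7, 7, 14, 22, 25, 26, 39]


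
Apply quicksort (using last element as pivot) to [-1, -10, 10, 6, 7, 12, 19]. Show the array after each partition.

Partition 1: pivot=19 at index 6 -> [-1, -10, 10, 6, 7, 12, 19]
Partition 2: pivot=12 at index 5 -> [-1, -10, 10, 6, 7, 12, 19]
Partition 3: pivot=7 at index 3 -> [-1, -10, 6, 7, 10, 12, 19]
Partition 4: pivot=6 at index 2 -> [-1, -10, 6, 7, 10, 12, 19]
Partition 5: pivot=-10 at index 0 -> [-10, -1, 6, 7, 10, 12, 19]


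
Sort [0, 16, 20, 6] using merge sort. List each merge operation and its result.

Divide and conquer:
  Merge [0] + [16] -> [0, 16]
  Merge [20] + [6] -> [6, 20]
  Merge [0, 16] + [6, 20] -> [0, 6, 16, 20]


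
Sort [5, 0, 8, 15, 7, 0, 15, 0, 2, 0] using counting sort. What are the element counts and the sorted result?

Count array: [4, 0, 1, 0, 0, 1, 0, 1, 1, 0, 0, 0, 0, 0, 0, 2]
(count[i] = number of elements equal to i)
Cumulative count: [4, 4, 5, 5, 5, 6, 6, 7, 8, 8, 8, 8, 8, 8, 8, 10]
Sorted: [0, 0, 0, 0, 2, 5, 7, 8, 15, 15]


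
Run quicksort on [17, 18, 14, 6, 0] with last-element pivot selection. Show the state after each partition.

Partition 1: pivot=0 at index 0 -> [0, 18, 14, 6, 17]
Partition 2: pivot=17 at index 3 -> [0, 14, 6, 17, 18]
Partition 3: pivot=6 at index 1 -> [0, 6, 14, 17, 18]


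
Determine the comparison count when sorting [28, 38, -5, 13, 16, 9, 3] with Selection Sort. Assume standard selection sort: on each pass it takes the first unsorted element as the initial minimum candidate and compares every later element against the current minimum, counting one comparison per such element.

Pass 1: scan indices 1..6 for the minimum = 6 comparison(s); min is -5, place at index 0 -> [-5, 38, 28, 13, 16, 9, 3]
Pass 2: scan indices 2..6 for the minimum = 5 comparison(s); min is 3, place at index 1 -> [-5, 3, 28, 13, 16, 9, 38]
Pass 3: scan indices 3..6 for the minimum = 4 comparison(s); min is 9, place at index 2 -> [-5, 3, 9, 13, 16, 28, 38]
Pass 4: scan indices 4..6 for the minimum = 3 comparison(s); min is 13, place at index 3 -> [-5, 3, 9, 13, 16, 28, 38]
Pass 5: scan indices 5..6 for the minimum = 2 comparison(s); min is 16, place at index 4 -> [-5, 3, 9, 13, 16, 28, 38]
Pass 6: scan indices 6..6 for the minimum = 1 comparison(s); min is 28, place at index 5 -> [-5, 3, 9, 13, 16, 28, 38]
Selection sort always scans the whole unsorted suffix, so the count is (n-1) + (n-2) + ... + 1 = n(n-1)/2 = 7*6/2 = 21 regardless of the input order.
Total comparisons: 6 + 5 + 4 + 3 + 2 + 1 = 21


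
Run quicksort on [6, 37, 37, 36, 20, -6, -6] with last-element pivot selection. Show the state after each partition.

Partition 1: pivot=-6 at index 1 -> [-6, -6, 37, 36, 20, 6, 37]
Partition 2: pivot=37 at index 6 -> [-6, -6, 37, 36, 20, 6, 37]
Partition 3: pivot=6 at index 2 -> [-6, -6, 6, 36, 20, 37, 37]
Partition 4: pivot=37 at index 5 -> [-6, -6, 6, 36, 20, 37, 37]
Partition 5: pivot=20 at index 3 -> [-6, -6, 6, 20, 36, 37, 37]


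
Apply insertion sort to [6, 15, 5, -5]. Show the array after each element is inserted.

First element 6 is already 'sorted'
Insert 15: shifted 0 elements -> [6, 15, 5, -5]
Insert 5: shifted 2 elements -> [5, 6, 15, -5]
Insert -5: shifted 3 elements -> [-5, 5, 6, 15]


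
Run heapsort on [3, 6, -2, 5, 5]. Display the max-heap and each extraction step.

Build heap: [6, 5, -2, 3, 5]
Extract 6: [5, 5, -2, 3, 6]
Extract 5: [5, 3, -2, 5, 6]
Extract 5: [3, -2, 5, 5, 6]
Extract 3: [-2, 3, 5, 5, 6]


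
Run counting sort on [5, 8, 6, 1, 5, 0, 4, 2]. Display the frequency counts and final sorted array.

Count array: [1, 1, 1, 0, 1, 2, 1, 0, 1]
(count[i] = number of elements equal to i)
Cumulative count: [1, 2, 3, 3, 4, 6, 7, 7, 8]
Sorted: [0, 1, 2, 4, 5, 5, 6, 8]


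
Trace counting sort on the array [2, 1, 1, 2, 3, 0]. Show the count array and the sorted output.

Count array: [1, 2, 2, 1]
(count[i] = number of elements equal to i)
Cumulative count: [1, 3, 5, 6]
Sorted: [0, 1, 1, 2, 2, 3]


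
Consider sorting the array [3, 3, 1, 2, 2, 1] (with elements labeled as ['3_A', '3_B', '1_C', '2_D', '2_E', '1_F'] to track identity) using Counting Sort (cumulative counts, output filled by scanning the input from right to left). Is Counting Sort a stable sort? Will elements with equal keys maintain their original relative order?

Trace Counting Sort on the labeled array (the key is the number; the letter only tracks identity):
  Counts for values 0..3: [0, 2, 2, 2]
  Cumulative counts: [0, 2, 4, 6]
  Scan right to left: place 1_F at output index 1
  Scan right to left: place 2_E at output index 3
  Scan right to left: place 2_D at output index 2
  Scan right to left: place 1_C at output index 0
  Scan right to left: place 3_B at output index 5
  Scan right to left: place 3_A at output index 4
  Output: [1_C, 1_F, 2_D, 2_E, 3_A, 3_B]
Equal keys:
  value 1: originally 1_C, 1_F; after sorting 1_C, 1_F -> order preserved
  value 2: originally 2_D, 2_E; after sorting 2_D, 2_E -> order preserved
  value 3: originally 3_A, 3_B; after sorting 3_A, 3_B -> order preserved
All equal keys kept their original relative order. Counting Sort is stable: scanning the input right to left with decreasing cumulative counts places later duplicates at later output positions.
Answer: Stable


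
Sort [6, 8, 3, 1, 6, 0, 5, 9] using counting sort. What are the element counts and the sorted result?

Count array: [1, 1, 0, 1, 0, 1, 2, 0, 1, 1]
(count[i] = number of elements equal to i)
Cumulative count: [1, 2, 2, 3, 3, 4, 6, 6, 7, 8]
Sorted: [0, 1, 3, 5, 6, 6, 8, 9]


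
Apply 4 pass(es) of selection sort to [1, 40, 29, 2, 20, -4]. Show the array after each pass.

Pass 1: Select minimum -4 at index 5, swap -> [-4, 40, 29, 2, 20, 1]
Pass 2: Select minimum 1 at index 5, swap -> [-4, 1, 29, 2, 20, 40]
Pass 3: Select minimum 2 at index 3, swap -> [-4, 1, 2, 29, 20, 40]
Pass 4: Select minimum 20 at index 4, swap -> [-4, 1, 2, 20, 29, 40]


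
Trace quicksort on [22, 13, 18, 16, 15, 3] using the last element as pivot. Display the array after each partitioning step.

Partition 1: pivot=3 at index 0 -> [3, 13, 18, 16, 15, 22]
Partition 2: pivot=22 at index 5 -> [3, 13, 18, 16, 15, 22]
Partition 3: pivot=15 at index 2 -> [3, 13, 15, 16, 18, 22]
Partition 4: pivot=18 at index 4 -> [3, 13, 15, 16, 18, 22]


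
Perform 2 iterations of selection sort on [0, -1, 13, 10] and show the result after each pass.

Pass 1: Select minimum -1 at index 1, swap -> [-1, 0, 13, 10]
Pass 2: Select minimum 0 at index 1, swap -> [-1, 0, 13, 10]


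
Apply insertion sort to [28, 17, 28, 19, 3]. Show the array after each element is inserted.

First element 28 is already 'sorted'
Insert 17: shifted 1 elements -> [17, 28, 28, 19, 3]
Insert 28: shifted 0 elements -> [17, 28, 28, 19, 3]
Insert 19: shifted 2 elements -> [17, 19, 28, 28, 3]
Insert 3: shifted 4 elements -> [3, 17, 19, 28, 28]


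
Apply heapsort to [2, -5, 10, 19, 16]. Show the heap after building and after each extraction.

Build heap: [19, 16, 10, -5, 2]
Extract 19: [16, 2, 10, -5, 19]
Extract 16: [10, 2, -5, 16, 19]
Extract 10: [2, -5, 10, 16, 19]
Extract 2: [-5, 2, 10, 16, 19]


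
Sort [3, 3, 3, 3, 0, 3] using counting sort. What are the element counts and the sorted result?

Count array: [1, 0, 0, 5]
(count[i] = number of elements equal to i)
Cumulative count: [1, 1, 1, 6]
Sorted: [0, 3, 3, 3, 3, 3]


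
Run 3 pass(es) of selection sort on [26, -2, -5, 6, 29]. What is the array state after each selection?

Pass 1: Select minimum -5 at index 2, swap -> [-5, -2, 26, 6, 29]
Pass 2: Select minimum -2 at index 1, swap -> [-5, -2, 26, 6, 29]
Pass 3: Select minimum 6 at index 3, swap -> [-5, -2, 6, 26, 29]


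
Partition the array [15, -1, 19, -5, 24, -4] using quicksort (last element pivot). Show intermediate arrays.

Partition 1: pivot=-4 at index 1 -> [-5, -4, 19, 15, 24, -1]
Partition 2: pivot=-1 at index 2 -> [-5, -4, -1, 15, 24, 19]
Partition 3: pivot=19 at index 4 -> [-5, -4, -1, 15, 19, 24]


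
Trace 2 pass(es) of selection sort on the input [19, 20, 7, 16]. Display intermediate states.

Pass 1: Select minimum 7 at index 2, swap -> [7, 20, 19, 16]
Pass 2: Select minimum 16 at index 3, swap -> [7, 16, 19, 20]


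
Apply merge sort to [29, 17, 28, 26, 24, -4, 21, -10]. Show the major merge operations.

Divide and conquer:
  Merge [29] + [17] -> [17, 29]
  Merge [28] + [26] -> [26, 28]
  Merge [17, 29] + [26, 28] -> [17, 26, 28, 29]
  Merge [24] + [-4] -> [-4, 24]
  Merge [21] + [-10] -> [-10, 21]
  Merge [-4, 24] + [-10, 21] -> [-10, -4, 21, 24]
  Merge [17, 26, 28, 29] + [-10, -4, 21, 24] -> [-10, -4, 17, 21, 24, 26, 28, 29]


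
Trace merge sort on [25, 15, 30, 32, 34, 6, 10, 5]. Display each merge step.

Divide and conquer:
  Merge [25] + [15] -> [15, 25]
  Merge [30] + [32] -> [30, 32]
  Merge [15, 25] + [30, 32] -> [15, 25, 30, 32]
  Merge [34] + [6] -> [6, 34]
  Merge [10] + [5] -> [5, 10]
  Merge [6, 34] + [5, 10] -> [5, 6, 10, 34]
  Merge [15, 25, 30, 32] + [5, 6, 10, 34] -> [5, 6, 10, 15, 25, 30, 32, 34]


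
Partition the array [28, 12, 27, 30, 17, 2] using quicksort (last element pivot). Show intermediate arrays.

Partition 1: pivot=2 at index 0 -> [2, 12, 27, 30, 17, 28]
Partition 2: pivot=28 at index 4 -> [2, 12, 27, 17, 28, 30]
Partition 3: pivot=17 at index 2 -> [2, 12, 17, 27, 28, 30]


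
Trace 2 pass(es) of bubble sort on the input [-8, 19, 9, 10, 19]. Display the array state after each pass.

After pass 1: [-8, 9, 10, 19, 19] (2 swaps)
After pass 2: [-8, 9, 10, 19, 19] (0 swaps)
Total swaps: 2


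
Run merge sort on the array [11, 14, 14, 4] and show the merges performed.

Divide and conquer:
  Merge [11] + [14] -> [11, 14]
  Merge [14] + [4] -> [4, 14]
  Merge [11, 14] + [4, 14] -> [4, 11, 14, 14]


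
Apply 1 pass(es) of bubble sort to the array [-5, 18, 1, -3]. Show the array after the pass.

After pass 1: [-5, 1, -3, 18] (2 swaps)
Total swaps: 2


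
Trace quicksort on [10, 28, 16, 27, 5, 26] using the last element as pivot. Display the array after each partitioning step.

Partition 1: pivot=26 at index 3 -> [10, 16, 5, 26, 28, 27]
Partition 2: pivot=5 at index 0 -> [5, 16, 10, 26, 28, 27]
Partition 3: pivot=10 at index 1 -> [5, 10, 16, 26, 28, 27]
Partition 4: pivot=27 at index 4 -> [5, 10, 16, 26, 27, 28]


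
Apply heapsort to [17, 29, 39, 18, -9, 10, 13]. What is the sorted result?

Build heap: [39, 29, 17, 18, -9, 10, 13]
Extract 39: [29, 18, 17, 13, -9, 10, 39]
Extract 29: [18, 13, 17, 10, -9, 29, 39]
Extract 18: [17, 13, -9, 10, 18, 29, 39]
Extract 17: [13, 10, -9, 17, 18, 29, 39]
Extract 13: [10, -9, 13, 17, 18, 29, 39]
Extract 10: [-9, 10, 13, 17, 18, 29, 39]


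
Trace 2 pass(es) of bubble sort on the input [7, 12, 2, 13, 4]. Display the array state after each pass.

After pass 1: [7, 2, 12, 4, 13] (2 swaps)
After pass 2: [2, 7, 4, 12, 13] (2 swaps)
Total swaps: 4


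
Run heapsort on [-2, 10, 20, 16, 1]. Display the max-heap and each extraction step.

Build heap: [20, 16, -2, 10, 1]
Extract 20: [16, 10, -2, 1, 20]
Extract 16: [10, 1, -2, 16, 20]
Extract 10: [1, -2, 10, 16, 20]
Extract 1: [-2, 1, 10, 16, 20]


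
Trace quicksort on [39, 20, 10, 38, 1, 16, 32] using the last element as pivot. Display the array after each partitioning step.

Partition 1: pivot=32 at index 4 -> [20, 10, 1, 16, 32, 38, 39]
Partition 2: pivot=16 at index 2 -> [10, 1, 16, 20, 32, 38, 39]
Partition 3: pivot=1 at index 0 -> [1, 10, 16, 20, 32, 38, 39]
Partition 4: pivot=39 at index 6 -> [1, 10, 16, 20, 32, 38, 39]


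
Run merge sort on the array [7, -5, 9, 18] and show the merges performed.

Divide and conquer:
  Merge [7] + [-5] -> [-5, 7]
  Merge [9] + [18] -> [9, 18]
  Merge [-5, 7] + [9, 18] -> [-5, 7, 9, 18]


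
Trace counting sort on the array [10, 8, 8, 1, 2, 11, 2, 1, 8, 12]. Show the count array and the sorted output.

Count array: [0, 2, 2, 0, 0, 0, 0, 0, 3, 0, 1, 1, 1]
(count[i] = number of elements equal to i)
Cumulative count: [0, 2, 4, 4, 4, 4, 4, 4, 7, 7, 8, 9, 10]
Sorted: [1, 1, 2, 2, 8, 8, 8, 10, 11, 12]


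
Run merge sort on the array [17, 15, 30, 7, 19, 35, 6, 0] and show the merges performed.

Divide and conquer:
  Merge [17] + [15] -> [15, 17]
  Merge [30] + [7] -> [7, 30]
  Merge [15, 17] + [7, 30] -> [7, 15, 17, 30]
  Merge [19] + [35] -> [19, 35]
  Merge [6] + [0] -> [0, 6]
  Merge [19, 35] + [0, 6] -> [0, 6, 19, 35]
  Merge [7, 15, 17, 30] + [0, 6, 19, 35] -> [0, 6, 7, 15, 17, 19, 30, 35]


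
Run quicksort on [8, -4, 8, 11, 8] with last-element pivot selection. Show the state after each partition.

Partition 1: pivot=8 at index 3 -> [8, -4, 8, 8, 11]
Partition 2: pivot=8 at index 2 -> [8, -4, 8, 8, 11]
Partition 3: pivot=-4 at index 0 -> [-4, 8, 8, 8, 11]


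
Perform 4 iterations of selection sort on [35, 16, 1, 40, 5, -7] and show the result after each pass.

Pass 1: Select minimum -7 at index 5, swap -> [-7, 16, 1, 40, 5, 35]
Pass 2: Select minimum 1 at index 2, swap -> [-7, 1, 16, 40, 5, 35]
Pass 3: Select minimum 5 at index 4, swap -> [-7, 1, 5, 40, 16, 35]
Pass 4: Select minimum 16 at index 4, swap -> [-7, 1, 5, 16, 40, 35]


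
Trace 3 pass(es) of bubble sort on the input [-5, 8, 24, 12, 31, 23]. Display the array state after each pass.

After pass 1: [-5, 8, 12, 24, 23, 31] (2 swaps)
After pass 2: [-5, 8, 12, 23, 24, 31] (1 swaps)
After pass 3: [-5, 8, 12, 23, 24, 31] (0 swaps)
Total swaps: 3


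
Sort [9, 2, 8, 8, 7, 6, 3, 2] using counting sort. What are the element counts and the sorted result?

Count array: [0, 0, 2, 1, 0, 0, 1, 1, 2, 1]
(count[i] = number of elements equal to i)
Cumulative count: [0, 0, 2, 3, 3, 3, 4, 5, 7, 8]
Sorted: [2, 2, 3, 6, 7, 8, 8, 9]


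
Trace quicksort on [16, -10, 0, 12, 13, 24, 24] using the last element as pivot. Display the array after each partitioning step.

Partition 1: pivot=24 at index 6 -> [16, -10, 0, 12, 13, 24, 24]
Partition 2: pivot=24 at index 5 -> [16, -10, 0, 12, 13, 24, 24]
Partition 3: pivot=13 at index 3 -> [-10, 0, 12, 13, 16, 24, 24]
Partition 4: pivot=12 at index 2 -> [-10, 0, 12, 13, 16, 24, 24]
Partition 5: pivot=0 at index 1 -> [-10, 0, 12, 13, 16, 24, 24]


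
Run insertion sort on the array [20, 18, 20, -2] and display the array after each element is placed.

First element 20 is already 'sorted'
Insert 18: shifted 1 elements -> [18, 20, 20, -2]
Insert 20: shifted 0 elements -> [18, 20, 20, -2]
Insert -2: shifted 3 elements -> [-2, 18, 20, 20]


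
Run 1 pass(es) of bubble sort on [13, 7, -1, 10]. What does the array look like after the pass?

After pass 1: [7, -1, 10, 13] (3 swaps)
Total swaps: 3


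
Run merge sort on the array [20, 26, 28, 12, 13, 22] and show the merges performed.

Divide and conquer:
  Merge [26] + [28] -> [26, 28]
  Merge [20] + [26, 28] -> [20, 26, 28]
  Merge [13] + [22] -> [13, 22]
  Merge [12] + [13, 22] -> [12, 13, 22]
  Merge [20, 26, 28] + [12, 13, 22] -> [12, 13, 20, 22, 26, 28]


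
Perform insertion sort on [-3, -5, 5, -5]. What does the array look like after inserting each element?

First element -3 is already 'sorted'
Insert -5: shifted 1 elements -> [-5, -3, 5, -5]
Insert 5: shifted 0 elements -> [-5, -3, 5, -5]
Insert -5: shifted 2 elements -> [-5, -5, -3, 5]


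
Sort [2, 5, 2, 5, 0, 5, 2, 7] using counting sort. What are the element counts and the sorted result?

Count array: [1, 0, 3, 0, 0, 3, 0, 1]
(count[i] = number of elements equal to i)
Cumulative count: [1, 1, 4, 4, 4, 7, 7, 8]
Sorted: [0, 2, 2, 2, 5, 5, 5, 7]


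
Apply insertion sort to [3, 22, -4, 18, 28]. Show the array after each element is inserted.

First element 3 is already 'sorted'
Insert 22: shifted 0 elements -> [3, 22, -4, 18, 28]
Insert -4: shifted 2 elements -> [-4, 3, 22, 18, 28]
Insert 18: shifted 1 elements -> [-4, 3, 18, 22, 28]
Insert 28: shifted 0 elements -> [-4, 3, 18, 22, 28]


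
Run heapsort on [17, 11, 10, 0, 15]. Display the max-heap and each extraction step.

Build heap: [17, 15, 10, 0, 11]
Extract 17: [15, 11, 10, 0, 17]
Extract 15: [11, 0, 10, 15, 17]
Extract 11: [10, 0, 11, 15, 17]
Extract 10: [0, 10, 11, 15, 17]


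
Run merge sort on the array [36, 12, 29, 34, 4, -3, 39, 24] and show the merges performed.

Divide and conquer:
  Merge [36] + [12] -> [12, 36]
  Merge [29] + [34] -> [29, 34]
  Merge [12, 36] + [29, 34] -> [12, 29, 34, 36]
  Merge [4] + [-3] -> [-3, 4]
  Merge [39] + [24] -> [24, 39]
  Merge [-3, 4] + [24, 39] -> [-3, 4, 24, 39]
  Merge [12, 29, 34, 36] + [-3, 4, 24, 39] -> [-3, 4, 12, 24, 29, 34, 36, 39]


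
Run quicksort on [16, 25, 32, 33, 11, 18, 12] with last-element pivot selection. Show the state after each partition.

Partition 1: pivot=12 at index 1 -> [11, 12, 32, 33, 16, 18, 25]
Partition 2: pivot=25 at index 4 -> [11, 12, 16, 18, 25, 33, 32]
Partition 3: pivot=18 at index 3 -> [11, 12, 16, 18, 25, 33, 32]
Partition 4: pivot=32 at index 5 -> [11, 12, 16, 18, 25, 32, 33]


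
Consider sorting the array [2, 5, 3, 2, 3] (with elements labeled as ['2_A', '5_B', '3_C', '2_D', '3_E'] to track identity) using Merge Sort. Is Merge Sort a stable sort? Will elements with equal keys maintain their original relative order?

Trace Merge Sort on the labeled array (the key is the number; the letter only tracks identity):
  Merge [2_A] + [5_B] -> [2_A, 5_B]
  Merge [2_D] + [3_E] -> [2_D, 3_E]
  Merge [3_C] + [2_D, 3_E] -> [2_D, 3_C, 3_E]
  Merge [2_A, 5_B] + [2_D, 3_C, 3_E] -> [2_A, 2_D, 3_C, 3_E, 5_B]
Final order: [2_A, 2_D, 3_C, 3_E, 5_B]
Equal keys:
  value 2: originally 2_A, 2_D; after sorting 2_A, 2_D -> order preserved
  value 3: originally 3_C, 3_E; after sorting 3_C, 3_E -> order preserved
All equal keys kept their original relative order. Merge Sort is stable: when the heads of the two halves are equal the merge takes from the left half first.
Answer: Stable


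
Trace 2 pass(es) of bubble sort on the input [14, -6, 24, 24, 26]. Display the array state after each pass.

After pass 1: [-6, 14, 24, 24, 26] (1 swaps)
After pass 2: [-6, 14, 24, 24, 26] (0 swaps)
Total swaps: 1


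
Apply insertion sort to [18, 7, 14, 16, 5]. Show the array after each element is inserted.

First element 18 is already 'sorted'
Insert 7: shifted 1 elements -> [7, 18, 14, 16, 5]
Insert 14: shifted 1 elements -> [7, 14, 18, 16, 5]
Insert 16: shifted 1 elements -> [7, 14, 16, 18, 5]
Insert 5: shifted 4 elements -> [5, 7, 14, 16, 18]


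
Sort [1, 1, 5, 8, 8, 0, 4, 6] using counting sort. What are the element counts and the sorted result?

Count array: [1, 2, 0, 0, 1, 1, 1, 0, 2]
(count[i] = number of elements equal to i)
Cumulative count: [1, 3, 3, 3, 4, 5, 6, 6, 8]
Sorted: [0, 1, 1, 4, 5, 6, 8, 8]


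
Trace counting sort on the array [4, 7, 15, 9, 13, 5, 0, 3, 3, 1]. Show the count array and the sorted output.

Count array: [1, 1, 0, 2, 1, 1, 0, 1, 0, 1, 0, 0, 0, 1, 0, 1]
(count[i] = number of elements equal to i)
Cumulative count: [1, 2, 2, 4, 5, 6, 6, 7, 7, 8, 8, 8, 8, 9, 9, 10]
Sorted: [0, 1, 3, 3, 4, 5, 7, 9, 13, 15]


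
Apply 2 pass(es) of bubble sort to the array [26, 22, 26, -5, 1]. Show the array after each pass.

After pass 1: [22, 26, -5, 1, 26] (3 swaps)
After pass 2: [22, -5, 1, 26, 26] (2 swaps)
Total swaps: 5


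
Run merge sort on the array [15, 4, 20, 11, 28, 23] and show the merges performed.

Divide and conquer:
  Merge [4] + [20] -> [4, 20]
  Merge [15] + [4, 20] -> [4, 15, 20]
  Merge [28] + [23] -> [23, 28]
  Merge [11] + [23, 28] -> [11, 23, 28]
  Merge [4, 15, 20] + [11, 23, 28] -> [4, 11, 15, 20, 23, 28]


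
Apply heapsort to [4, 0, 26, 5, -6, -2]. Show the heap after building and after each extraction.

Build heap: [26, 5, 4, 0, -6, -2]
Extract 26: [5, 0, 4, -2, -6, 26]
Extract 5: [4, 0, -6, -2, 5, 26]
Extract 4: [0, -2, -6, 4, 5, 26]
Extract 0: [-2, -6, 0, 4, 5, 26]
Extract -2: [-6, -2, 0, 4, 5, 26]


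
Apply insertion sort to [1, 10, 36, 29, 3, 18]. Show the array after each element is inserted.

First element 1 is already 'sorted'
Insert 10: shifted 0 elements -> [1, 10, 36, 29, 3, 18]
Insert 36: shifted 0 elements -> [1, 10, 36, 29, 3, 18]
Insert 29: shifted 1 elements -> [1, 10, 29, 36, 3, 18]
Insert 3: shifted 3 elements -> [1, 3, 10, 29, 36, 18]
Insert 18: shifted 2 elements -> [1, 3, 10, 18, 29, 36]


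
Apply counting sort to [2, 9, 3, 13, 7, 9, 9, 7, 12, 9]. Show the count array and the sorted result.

Count array: [0, 0, 1, 1, 0, 0, 0, 2, 0, 4, 0, 0, 1, 1]
(count[i] = number of elements equal to i)
Cumulative count: [0, 0, 1, 2, 2, 2, 2, 4, 4, 8, 8, 8, 9, 10]
Sorted: [2, 3, 7, 7, 9, 9, 9, 9, 12, 13]


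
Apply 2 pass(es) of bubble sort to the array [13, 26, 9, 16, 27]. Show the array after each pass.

After pass 1: [13, 9, 16, 26, 27] (2 swaps)
After pass 2: [9, 13, 16, 26, 27] (1 swaps)
Total swaps: 3


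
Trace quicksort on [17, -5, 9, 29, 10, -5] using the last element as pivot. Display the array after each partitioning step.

Partition 1: pivot=-5 at index 1 -> [-5, -5, 9, 29, 10, 17]
Partition 2: pivot=17 at index 4 -> [-5, -5, 9, 10, 17, 29]
Partition 3: pivot=10 at index 3 -> [-5, -5, 9, 10, 17, 29]


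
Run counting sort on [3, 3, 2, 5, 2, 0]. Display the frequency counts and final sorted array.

Count array: [1, 0, 2, 2, 0, 1]
(count[i] = number of elements equal to i)
Cumulative count: [1, 1, 3, 5, 5, 6]
Sorted: [0, 2, 2, 3, 3, 5]


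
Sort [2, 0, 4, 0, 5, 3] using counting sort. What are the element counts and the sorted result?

Count array: [2, 0, 1, 1, 1, 1]
(count[i] = number of elements equal to i)
Cumulative count: [2, 2, 3, 4, 5, 6]
Sorted: [0, 0, 2, 3, 4, 5]


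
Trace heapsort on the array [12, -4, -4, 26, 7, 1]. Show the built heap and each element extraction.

Build heap: [26, 12, 1, -4, 7, -4]
Extract 26: [12, 7, 1, -4, -4, 26]
Extract 12: [7, -4, 1, -4, 12, 26]
Extract 7: [1, -4, -4, 7, 12, 26]
Extract 1: [-4, -4, 1, 7, 12, 26]
Extract -4: [-4, -4, 1, 7, 12, 26]


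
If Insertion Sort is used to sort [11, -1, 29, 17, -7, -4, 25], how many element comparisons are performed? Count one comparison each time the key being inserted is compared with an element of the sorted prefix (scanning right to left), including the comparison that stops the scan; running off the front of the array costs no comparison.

Insert -1: 11 > -1 (shift), reached front = 1 comparison(s) -> [-1, 11, 29, 17, -7, -4, 25]
Insert 29: 11 <= 29 (stop) = 1 comparison(s) -> [-1, 11, 29, 17, -7, -4, 25]
Insert 17: 29 > 17 (shift), 11 <= 17 (stop) = 2 comparison(s) -> [-1, 11, 17, 29, -7, -4, 25]
Insert -7: 29 > -7 (shift), 17 > -7 (shift), 11 > -7 (shift), -1 > -7 (shift), reached front = 4 comparison(s) -> [-7, -1, 11, 17, 29, -4, 25]
Insert -4: 29 > -4 (shift), 17 > -4 (shift), 11 > -4 (shift), -1 > -4 (shift), -7 <= -4 (stop) = 5 comparison(s) -> [-7, -4, -1, 11, 17, 29, 25]
Insert 25: 29 > 25 (shift), 17 <= 25 (stop) = 2 comparison(s) -> [-7, -4, -1, 11, 17, 25, 29]
Total comparisons: 1 + 1 + 2 + 4 + 5 + 2 = 15


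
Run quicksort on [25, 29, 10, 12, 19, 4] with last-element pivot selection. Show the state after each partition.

Partition 1: pivot=4 at index 0 -> [4, 29, 10, 12, 19, 25]
Partition 2: pivot=25 at index 4 -> [4, 10, 12, 19, 25, 29]
Partition 3: pivot=19 at index 3 -> [4, 10, 12, 19, 25, 29]
Partition 4: pivot=12 at index 2 -> [4, 10, 12, 19, 25, 29]


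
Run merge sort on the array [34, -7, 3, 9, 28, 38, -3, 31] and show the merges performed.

Divide and conquer:
  Merge [34] + [-7] -> [-7, 34]
  Merge [3] + [9] -> [3, 9]
  Merge [-7, 34] + [3, 9] -> [-7, 3, 9, 34]
  Merge [28] + [38] -> [28, 38]
  Merge [-3] + [31] -> [-3, 31]
  Merge [28, 38] + [-3, 31] -> [-3, 28, 31, 38]
  Merge [-7, 3, 9, 34] + [-3, 28, 31, 38] -> [-7, -3, 3, 9, 28, 31, 34, 38]


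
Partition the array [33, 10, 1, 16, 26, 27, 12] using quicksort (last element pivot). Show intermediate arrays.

Partition 1: pivot=12 at index 2 -> [10, 1, 12, 16, 26, 27, 33]
Partition 2: pivot=1 at index 0 -> [1, 10, 12, 16, 26, 27, 33]
Partition 3: pivot=33 at index 6 -> [1, 10, 12, 16, 26, 27, 33]
Partition 4: pivot=27 at index 5 -> [1, 10, 12, 16, 26, 27, 33]
Partition 5: pivot=26 at index 4 -> [1, 10, 12, 16, 26, 27, 33]


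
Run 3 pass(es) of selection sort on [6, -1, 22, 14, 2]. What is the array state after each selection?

Pass 1: Select minimum -1 at index 1, swap -> [-1, 6, 22, 14, 2]
Pass 2: Select minimum 2 at index 4, swap -> [-1, 2, 22, 14, 6]
Pass 3: Select minimum 6 at index 4, swap -> [-1, 2, 6, 14, 22]


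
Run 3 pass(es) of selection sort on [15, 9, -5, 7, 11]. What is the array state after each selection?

Pass 1: Select minimum -5 at index 2, swap -> [-5, 9, 15, 7, 11]
Pass 2: Select minimum 7 at index 3, swap -> [-5, 7, 15, 9, 11]
Pass 3: Select minimum 9 at index 3, swap -> [-5, 7, 9, 15, 11]


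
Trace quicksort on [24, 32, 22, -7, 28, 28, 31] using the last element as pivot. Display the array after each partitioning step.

Partition 1: pivot=31 at index 5 -> [24, 22, -7, 28, 28, 31, 32]
Partition 2: pivot=28 at index 4 -> [24, 22, -7, 28, 28, 31, 32]
Partition 3: pivot=28 at index 3 -> [24, 22, -7, 28, 28, 31, 32]
Partition 4: pivot=-7 at index 0 -> [-7, 22, 24, 28, 28, 31, 32]
Partition 5: pivot=24 at index 2 -> [-7, 22, 24, 28, 28, 31, 32]


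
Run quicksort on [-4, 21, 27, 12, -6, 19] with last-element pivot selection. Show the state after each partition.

Partition 1: pivot=19 at index 3 -> [-4, 12, -6, 19, 27, 21]
Partition 2: pivot=-6 at index 0 -> [-6, 12, -4, 19, 27, 21]
Partition 3: pivot=-4 at index 1 -> [-6, -4, 12, 19, 27, 21]
Partition 4: pivot=21 at index 4 -> [-6, -4, 12, 19, 21, 27]


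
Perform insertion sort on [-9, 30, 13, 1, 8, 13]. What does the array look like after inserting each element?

First element -9 is already 'sorted'
Insert 30: shifted 0 elements -> [-9, 30, 13, 1, 8, 13]
Insert 13: shifted 1 elements -> [-9, 13, 30, 1, 8, 13]
Insert 1: shifted 2 elements -> [-9, 1, 13, 30, 8, 13]
Insert 8: shifted 2 elements -> [-9, 1, 8, 13, 30, 13]
Insert 13: shifted 1 elements -> [-9, 1, 8, 13, 13, 30]


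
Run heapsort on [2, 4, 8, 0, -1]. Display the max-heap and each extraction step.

Build heap: [8, 4, 2, 0, -1]
Extract 8: [4, 0, 2, -1, 8]
Extract 4: [2, 0, -1, 4, 8]
Extract 2: [0, -1, 2, 4, 8]
Extract 0: [-1, 0, 2, 4, 8]


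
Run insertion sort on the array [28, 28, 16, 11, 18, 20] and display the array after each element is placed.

First element 28 is already 'sorted'
Insert 28: shifted 0 elements -> [28, 28, 16, 11, 18, 20]
Insert 16: shifted 2 elements -> [16, 28, 28, 11, 18, 20]
Insert 11: shifted 3 elements -> [11, 16, 28, 28, 18, 20]
Insert 18: shifted 2 elements -> [11, 16, 18, 28, 28, 20]
Insert 20: shifted 2 elements -> [11, 16, 18, 20, 28, 28]
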